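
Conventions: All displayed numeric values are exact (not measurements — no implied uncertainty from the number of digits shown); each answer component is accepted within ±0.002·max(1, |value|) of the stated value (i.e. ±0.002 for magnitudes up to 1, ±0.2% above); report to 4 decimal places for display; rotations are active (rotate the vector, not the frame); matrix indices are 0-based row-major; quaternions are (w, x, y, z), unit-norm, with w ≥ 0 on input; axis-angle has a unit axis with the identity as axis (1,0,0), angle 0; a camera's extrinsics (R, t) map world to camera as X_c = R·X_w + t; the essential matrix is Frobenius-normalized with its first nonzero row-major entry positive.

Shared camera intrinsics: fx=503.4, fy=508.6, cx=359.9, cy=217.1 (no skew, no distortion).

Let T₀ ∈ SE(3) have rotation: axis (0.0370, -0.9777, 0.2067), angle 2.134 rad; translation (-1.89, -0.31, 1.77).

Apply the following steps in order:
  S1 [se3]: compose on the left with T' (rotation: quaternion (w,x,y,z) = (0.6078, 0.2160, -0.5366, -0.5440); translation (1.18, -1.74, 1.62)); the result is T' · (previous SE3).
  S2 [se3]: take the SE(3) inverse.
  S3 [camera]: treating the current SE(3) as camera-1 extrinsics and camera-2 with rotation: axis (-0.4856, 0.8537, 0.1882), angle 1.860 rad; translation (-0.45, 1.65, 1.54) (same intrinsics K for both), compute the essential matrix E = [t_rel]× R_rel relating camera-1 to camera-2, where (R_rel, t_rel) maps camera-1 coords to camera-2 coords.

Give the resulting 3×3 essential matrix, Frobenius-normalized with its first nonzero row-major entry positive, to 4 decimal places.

after S1 (compose_se3): R=[-0.6035 0.6864 0.4058; 0.7819 0.4096 0.4700; 0.1564 0.6009 -0.7839], t=(-0.2066, 0.4191, 1.1544)
after S2 (invert_se3): R=[-0.6035 0.7819 0.1564; 0.6864 0.4096 0.6009; 0.4058 0.4700 -0.7839], t=(-0.6329, -0.7235, 0.7917)
after S3 (essential): [0.0493 0.6999 0.0869; 0.1461 -0.0552 0.2672; -0.3024 0.0842 -0.5530]

matrix = [0.0493 0.6999 0.0869; 0.1461 -0.0552 0.2672; -0.3024 0.0842 -0.5530]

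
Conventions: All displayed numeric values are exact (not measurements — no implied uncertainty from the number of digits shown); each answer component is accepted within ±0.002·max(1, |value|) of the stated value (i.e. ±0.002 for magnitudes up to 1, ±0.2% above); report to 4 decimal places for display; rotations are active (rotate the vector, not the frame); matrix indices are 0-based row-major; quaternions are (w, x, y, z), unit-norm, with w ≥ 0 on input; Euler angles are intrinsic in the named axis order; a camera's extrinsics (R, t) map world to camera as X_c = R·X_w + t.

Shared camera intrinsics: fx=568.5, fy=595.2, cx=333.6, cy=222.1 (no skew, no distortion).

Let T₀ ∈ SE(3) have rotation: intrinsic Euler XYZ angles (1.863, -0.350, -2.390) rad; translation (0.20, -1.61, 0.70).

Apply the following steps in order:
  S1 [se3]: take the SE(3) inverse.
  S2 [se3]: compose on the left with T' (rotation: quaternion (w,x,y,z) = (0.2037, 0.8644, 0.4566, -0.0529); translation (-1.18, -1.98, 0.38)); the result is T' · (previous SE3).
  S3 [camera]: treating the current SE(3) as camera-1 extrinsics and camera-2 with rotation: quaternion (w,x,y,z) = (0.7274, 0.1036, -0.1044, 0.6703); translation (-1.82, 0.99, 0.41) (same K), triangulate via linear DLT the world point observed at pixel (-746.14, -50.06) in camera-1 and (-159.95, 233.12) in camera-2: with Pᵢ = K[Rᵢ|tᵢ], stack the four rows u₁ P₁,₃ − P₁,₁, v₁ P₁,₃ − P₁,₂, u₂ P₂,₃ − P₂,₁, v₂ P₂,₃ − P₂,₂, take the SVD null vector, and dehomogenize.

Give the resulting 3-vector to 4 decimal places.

result = (-0.4600, -0.2170, 1.7154)

after S1 (invert_se3): R=[-0.6863 0.4366 -0.5817; 0.6414 -0.0137 -0.7671; -0.3429 -0.8996 -0.2706], t=(1.2474, 0.3865, -1.1903)
after S2 (compose_se3): R=[0.0914 0.1559 -0.9835; -0.7104 0.7024 0.0453; 0.6979 0.6945 0.1750], t=(-0.2588, -0.7388, 1.2362)
after S3 (triangulate): (-0.4600, -0.2170, 1.7154)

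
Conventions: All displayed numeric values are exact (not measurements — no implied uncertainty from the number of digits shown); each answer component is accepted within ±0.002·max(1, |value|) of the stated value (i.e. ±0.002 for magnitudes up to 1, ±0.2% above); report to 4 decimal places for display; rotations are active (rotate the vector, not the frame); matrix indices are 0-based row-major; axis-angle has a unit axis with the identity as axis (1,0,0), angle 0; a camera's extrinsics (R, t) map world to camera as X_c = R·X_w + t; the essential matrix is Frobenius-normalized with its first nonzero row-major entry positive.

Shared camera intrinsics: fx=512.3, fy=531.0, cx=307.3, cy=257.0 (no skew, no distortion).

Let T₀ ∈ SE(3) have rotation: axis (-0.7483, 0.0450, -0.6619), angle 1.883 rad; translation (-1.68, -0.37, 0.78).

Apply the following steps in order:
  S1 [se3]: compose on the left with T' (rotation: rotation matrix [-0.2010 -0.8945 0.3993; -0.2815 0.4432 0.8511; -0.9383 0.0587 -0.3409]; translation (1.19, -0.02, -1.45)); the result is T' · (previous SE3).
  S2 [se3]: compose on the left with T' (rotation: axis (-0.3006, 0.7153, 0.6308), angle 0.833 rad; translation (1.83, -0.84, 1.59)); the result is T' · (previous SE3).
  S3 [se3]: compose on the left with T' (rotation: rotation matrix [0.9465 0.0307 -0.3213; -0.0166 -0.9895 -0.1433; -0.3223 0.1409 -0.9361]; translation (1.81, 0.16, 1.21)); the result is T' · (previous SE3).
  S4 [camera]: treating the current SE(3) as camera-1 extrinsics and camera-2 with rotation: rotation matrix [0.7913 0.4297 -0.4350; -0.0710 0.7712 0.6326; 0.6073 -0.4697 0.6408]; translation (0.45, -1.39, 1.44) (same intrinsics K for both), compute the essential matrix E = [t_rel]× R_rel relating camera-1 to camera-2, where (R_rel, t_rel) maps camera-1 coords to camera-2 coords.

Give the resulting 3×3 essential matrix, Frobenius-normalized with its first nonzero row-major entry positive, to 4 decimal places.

after S1 (compose_se3): R=[0.7588 -0.1452 -0.6349; 0.0964 -0.9391 0.3299; -0.6441 -0.3115 -0.6986], t=(2.1701, 0.9528, -0.1613)
after S2 (compose_se3): R=[0.1802 0.2569 -0.9495; 0.1433 -0.9618 -0.2330; -0.9731 -0.0941 -0.2101], t=(2.7669, 0.7610, 0.1059)
after S3 (compose_se3): R=[0.4876 0.2439 -0.8383; -0.0054 0.9610 0.2764; 0.8731 -0.1303 0.4699], t=(4.4181, -0.6541, 0.3263)
after S4 (essential): [0.1105 -0.4274 0.0667; 0.1679 -0.0298 0.6721; 0.0879 -0.5426 -0.1337]

matrix = [0.1105 -0.4274 0.0667; 0.1679 -0.0298 0.6721; 0.0879 -0.5426 -0.1337]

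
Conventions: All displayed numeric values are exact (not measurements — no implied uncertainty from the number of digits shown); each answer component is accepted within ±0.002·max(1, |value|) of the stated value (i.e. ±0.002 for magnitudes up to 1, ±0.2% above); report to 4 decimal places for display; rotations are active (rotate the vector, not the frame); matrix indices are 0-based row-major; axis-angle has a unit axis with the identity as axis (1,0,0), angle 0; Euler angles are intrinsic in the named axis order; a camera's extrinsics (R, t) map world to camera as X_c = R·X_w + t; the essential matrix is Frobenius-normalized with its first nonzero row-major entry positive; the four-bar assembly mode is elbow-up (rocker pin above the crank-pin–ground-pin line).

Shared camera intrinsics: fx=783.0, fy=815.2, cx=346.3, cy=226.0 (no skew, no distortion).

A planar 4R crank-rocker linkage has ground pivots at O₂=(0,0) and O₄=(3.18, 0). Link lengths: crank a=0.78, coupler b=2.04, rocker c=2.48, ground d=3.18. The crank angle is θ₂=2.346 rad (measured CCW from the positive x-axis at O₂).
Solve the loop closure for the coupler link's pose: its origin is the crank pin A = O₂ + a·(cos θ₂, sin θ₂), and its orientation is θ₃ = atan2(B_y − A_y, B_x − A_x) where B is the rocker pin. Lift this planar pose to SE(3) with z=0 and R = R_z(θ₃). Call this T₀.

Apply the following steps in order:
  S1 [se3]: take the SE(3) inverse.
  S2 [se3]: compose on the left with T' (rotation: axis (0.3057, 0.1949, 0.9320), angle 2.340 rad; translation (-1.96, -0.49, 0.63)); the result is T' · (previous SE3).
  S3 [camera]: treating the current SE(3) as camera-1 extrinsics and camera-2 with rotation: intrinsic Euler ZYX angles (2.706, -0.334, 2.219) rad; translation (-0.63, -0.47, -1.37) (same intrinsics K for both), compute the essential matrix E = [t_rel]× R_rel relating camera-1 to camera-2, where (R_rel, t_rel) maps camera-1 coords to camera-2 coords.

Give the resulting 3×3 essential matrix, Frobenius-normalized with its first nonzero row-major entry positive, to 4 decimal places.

matrix = [0.2052 0.2372 0.6090; -0.1016 0.6356 -0.2548; -0.0319 -0.1988 -0.1048]

source (fourbar_fk): coupler pose = R=[0.8752 -0.4839 0.0000; 0.4839 0.8752 0.0000; 0.0000 0.0000 1.0000], t=(-0.5459, 0.5571, 0.0000)
after S1 (invert_se3): R=[0.8752 0.4839 0.0000; -0.4839 0.8752 0.0000; 0.0000 0.0000 1.0000], t=(0.2082, -0.7517, 0.0000)
after S2 (compose_se3): R=[-0.1950 -0.7574 0.6231; 0.9798 -0.1796 0.0884; 0.0449 0.6277 0.7771], t=(-1.6445, 0.1449, 0.3048)
after S3 (essential): [0.2052 0.2372 0.6090; -0.1016 0.6356 -0.2548; -0.0319 -0.1988 -0.1048]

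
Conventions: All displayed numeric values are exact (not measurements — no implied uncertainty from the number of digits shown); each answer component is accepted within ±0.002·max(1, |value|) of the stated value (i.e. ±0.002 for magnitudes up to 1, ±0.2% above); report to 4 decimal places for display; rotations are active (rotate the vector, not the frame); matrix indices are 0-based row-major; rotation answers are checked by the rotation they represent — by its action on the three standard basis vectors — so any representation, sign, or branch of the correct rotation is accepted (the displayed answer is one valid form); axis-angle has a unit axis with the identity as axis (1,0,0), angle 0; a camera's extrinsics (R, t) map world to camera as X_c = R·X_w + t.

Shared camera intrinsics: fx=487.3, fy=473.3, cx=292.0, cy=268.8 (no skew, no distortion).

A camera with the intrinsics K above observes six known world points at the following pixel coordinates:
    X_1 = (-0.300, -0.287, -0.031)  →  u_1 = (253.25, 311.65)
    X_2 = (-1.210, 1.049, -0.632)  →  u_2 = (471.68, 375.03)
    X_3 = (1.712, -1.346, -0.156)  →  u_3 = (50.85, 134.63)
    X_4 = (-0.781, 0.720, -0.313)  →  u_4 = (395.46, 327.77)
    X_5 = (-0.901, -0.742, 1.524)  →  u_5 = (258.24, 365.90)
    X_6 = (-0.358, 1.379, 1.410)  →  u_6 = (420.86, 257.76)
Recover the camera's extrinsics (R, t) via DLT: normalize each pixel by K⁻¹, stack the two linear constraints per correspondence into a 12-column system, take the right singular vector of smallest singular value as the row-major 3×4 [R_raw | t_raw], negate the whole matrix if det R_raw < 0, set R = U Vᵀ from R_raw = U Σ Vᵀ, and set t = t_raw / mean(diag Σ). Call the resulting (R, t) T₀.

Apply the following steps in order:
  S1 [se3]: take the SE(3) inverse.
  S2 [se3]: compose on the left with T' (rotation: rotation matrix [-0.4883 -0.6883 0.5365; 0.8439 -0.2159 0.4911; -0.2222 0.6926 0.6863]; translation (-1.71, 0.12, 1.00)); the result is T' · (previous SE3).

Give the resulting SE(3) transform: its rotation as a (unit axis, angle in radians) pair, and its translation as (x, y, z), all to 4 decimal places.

source (pnp_recover): camera pose = R=[-0.3469 0.9330 0.0961; -0.9357 -0.3513 0.0332; 0.0647 -0.0784 0.9948], t=(-0.1499, -0.0200, 4.0095)
after S1 (invert_se3): R=[-0.3469 -0.9357 0.0647; 0.9330 -0.3513 -0.0784; 0.0961 0.0332 0.9948], t=(-0.3302, 0.4470, -3.9736)
after S2 (compose_se3): R=[-0.4213 0.7165 0.5560; -0.4470 -0.6975 0.5601; 0.7891 -0.0126 0.6141], t=(-3.9882, -2.2067, -1.3441)

rotation (axis_angle) = ((-0.4347, -0.1769, -0.8830), 2.4224), translation = (-3.9882, -2.2067, -1.3441)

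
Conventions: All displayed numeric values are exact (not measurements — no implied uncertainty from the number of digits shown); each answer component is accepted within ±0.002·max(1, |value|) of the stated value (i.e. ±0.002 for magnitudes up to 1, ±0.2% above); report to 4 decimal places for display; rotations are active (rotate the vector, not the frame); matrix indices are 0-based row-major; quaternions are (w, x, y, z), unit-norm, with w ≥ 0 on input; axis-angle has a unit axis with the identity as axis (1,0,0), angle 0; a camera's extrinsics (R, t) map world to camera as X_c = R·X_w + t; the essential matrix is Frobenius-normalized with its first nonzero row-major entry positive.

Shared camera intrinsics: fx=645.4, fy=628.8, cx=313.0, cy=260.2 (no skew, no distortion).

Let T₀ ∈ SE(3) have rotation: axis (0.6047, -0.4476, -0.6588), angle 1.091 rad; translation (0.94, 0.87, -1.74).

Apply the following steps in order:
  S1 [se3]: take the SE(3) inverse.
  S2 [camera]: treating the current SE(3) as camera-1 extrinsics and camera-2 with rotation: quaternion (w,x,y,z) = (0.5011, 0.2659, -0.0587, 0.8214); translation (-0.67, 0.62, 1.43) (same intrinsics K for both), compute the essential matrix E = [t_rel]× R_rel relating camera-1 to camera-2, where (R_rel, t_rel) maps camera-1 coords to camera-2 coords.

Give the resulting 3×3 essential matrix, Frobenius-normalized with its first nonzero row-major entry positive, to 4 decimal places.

after S1 (invert_se3): R=[0.6585 -0.7301 0.1826; 0.4387 0.5695 0.6952; -0.6115 -0.3777 0.6953], t=(0.3339, 0.3018, 2.1132)
after S2 (essential): [0.0251 0.3686 0.1601; 0.2701 0.4753 0.2397; -0.6467 0.2513 0.0159]

matrix = [0.0251 0.3686 0.1601; 0.2701 0.4753 0.2397; -0.6467 0.2513 0.0159]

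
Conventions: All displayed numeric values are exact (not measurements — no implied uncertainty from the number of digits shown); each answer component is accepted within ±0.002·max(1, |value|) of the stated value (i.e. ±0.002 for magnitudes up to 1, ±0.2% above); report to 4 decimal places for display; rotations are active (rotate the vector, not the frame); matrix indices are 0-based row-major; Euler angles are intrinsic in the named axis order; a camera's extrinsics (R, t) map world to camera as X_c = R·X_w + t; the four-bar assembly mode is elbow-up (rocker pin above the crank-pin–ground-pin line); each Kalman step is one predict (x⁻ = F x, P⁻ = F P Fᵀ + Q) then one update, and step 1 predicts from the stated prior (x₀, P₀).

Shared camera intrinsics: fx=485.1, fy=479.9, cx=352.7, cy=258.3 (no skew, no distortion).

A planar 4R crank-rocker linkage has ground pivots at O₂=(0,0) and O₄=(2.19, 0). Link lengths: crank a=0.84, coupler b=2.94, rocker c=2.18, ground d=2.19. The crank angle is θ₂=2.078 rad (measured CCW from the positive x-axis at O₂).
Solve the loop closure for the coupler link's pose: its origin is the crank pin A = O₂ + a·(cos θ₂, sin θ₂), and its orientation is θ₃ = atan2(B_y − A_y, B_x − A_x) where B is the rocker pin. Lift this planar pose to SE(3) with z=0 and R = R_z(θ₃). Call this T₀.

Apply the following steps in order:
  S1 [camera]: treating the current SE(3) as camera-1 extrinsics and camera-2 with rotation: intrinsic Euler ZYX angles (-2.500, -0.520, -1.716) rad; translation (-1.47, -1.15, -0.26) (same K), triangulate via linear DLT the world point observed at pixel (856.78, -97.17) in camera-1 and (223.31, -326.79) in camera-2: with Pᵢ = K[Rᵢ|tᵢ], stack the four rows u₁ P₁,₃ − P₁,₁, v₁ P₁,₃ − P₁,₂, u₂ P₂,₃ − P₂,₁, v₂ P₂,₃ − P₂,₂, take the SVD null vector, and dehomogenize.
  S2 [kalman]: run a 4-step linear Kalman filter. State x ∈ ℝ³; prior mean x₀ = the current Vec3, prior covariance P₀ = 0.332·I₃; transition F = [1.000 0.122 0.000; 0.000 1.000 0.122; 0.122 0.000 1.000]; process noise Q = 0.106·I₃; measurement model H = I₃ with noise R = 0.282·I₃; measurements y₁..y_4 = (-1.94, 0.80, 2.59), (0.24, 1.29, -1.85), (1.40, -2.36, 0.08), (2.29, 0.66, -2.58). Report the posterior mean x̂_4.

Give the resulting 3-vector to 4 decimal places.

result = (1.1820, -0.1120, -1.0708)

source (fourbar_fk): coupler pose = R=[0.8708 -0.4916 0.0000; 0.4916 0.8708 0.0000; 0.0000 0.0000 1.0000], t=(-0.4080, 0.7342, 0.0000)
after S1 (triangulate): (0.4942, -1.9086, 0.9245)
after S2 (kf_track): (1.1820, -0.1120, -1.0708)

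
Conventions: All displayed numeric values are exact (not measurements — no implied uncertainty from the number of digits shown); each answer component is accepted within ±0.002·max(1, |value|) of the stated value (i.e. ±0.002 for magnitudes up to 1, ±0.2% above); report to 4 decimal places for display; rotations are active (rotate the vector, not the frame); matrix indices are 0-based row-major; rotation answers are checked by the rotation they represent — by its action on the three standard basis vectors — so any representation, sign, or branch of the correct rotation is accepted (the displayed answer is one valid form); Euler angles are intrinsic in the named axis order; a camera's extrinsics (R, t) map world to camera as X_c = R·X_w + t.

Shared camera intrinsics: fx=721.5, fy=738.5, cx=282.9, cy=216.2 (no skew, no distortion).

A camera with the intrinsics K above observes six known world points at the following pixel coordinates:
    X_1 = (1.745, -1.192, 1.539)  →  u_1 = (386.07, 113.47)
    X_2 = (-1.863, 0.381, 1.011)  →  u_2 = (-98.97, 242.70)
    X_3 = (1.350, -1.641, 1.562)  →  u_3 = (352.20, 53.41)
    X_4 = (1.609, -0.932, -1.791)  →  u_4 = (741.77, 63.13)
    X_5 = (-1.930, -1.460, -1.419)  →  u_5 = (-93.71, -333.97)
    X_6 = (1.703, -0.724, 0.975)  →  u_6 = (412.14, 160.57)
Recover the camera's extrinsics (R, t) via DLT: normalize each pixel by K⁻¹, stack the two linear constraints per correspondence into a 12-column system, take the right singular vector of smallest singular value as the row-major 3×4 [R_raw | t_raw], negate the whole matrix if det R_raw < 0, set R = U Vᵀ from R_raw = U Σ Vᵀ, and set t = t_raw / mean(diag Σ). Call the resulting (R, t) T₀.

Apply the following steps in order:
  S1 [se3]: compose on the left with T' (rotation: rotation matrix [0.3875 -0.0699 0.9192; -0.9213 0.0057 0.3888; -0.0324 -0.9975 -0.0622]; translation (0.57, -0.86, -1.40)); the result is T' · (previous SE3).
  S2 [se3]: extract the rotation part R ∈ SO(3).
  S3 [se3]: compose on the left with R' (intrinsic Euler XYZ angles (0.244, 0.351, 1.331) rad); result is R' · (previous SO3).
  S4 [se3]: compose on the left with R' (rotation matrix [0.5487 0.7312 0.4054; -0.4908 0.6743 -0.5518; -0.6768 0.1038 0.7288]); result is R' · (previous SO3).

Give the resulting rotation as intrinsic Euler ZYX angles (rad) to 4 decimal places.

source (pnp_recover): camera pose = R=[0.9069 -0.1233 -0.4030; 0.1386 0.9903 0.0090; 0.3979 -0.0640 0.9152], t=(-0.1900, 0.0300, 4.2506)
after S1 (compose_se3): R=[0.7075 -0.1758 0.6845; -0.6800 0.0943 0.7271; -0.1924 -0.9799 -0.0528], t=(4.4015, 0.9679, -1.6881)
after S2 (rot_of_se3): [0.7075 -0.1758 0.6845; -0.6800 0.0943 0.7271; -0.1924 -0.9799 -0.0528]
after S3 (compose_so3): [0.7119 -0.4622 -0.5288; 0.6227 0.0672 0.7796; -0.3247 -0.8842 0.3356]
after S4 (compose_so3): [0.7142 -0.5629 0.4159; 0.2496 0.7601 0.6000; -0.6539 -0.3247 0.6834]

rotation (euler_zyx) = (0.3362, 0.7127, -0.4435)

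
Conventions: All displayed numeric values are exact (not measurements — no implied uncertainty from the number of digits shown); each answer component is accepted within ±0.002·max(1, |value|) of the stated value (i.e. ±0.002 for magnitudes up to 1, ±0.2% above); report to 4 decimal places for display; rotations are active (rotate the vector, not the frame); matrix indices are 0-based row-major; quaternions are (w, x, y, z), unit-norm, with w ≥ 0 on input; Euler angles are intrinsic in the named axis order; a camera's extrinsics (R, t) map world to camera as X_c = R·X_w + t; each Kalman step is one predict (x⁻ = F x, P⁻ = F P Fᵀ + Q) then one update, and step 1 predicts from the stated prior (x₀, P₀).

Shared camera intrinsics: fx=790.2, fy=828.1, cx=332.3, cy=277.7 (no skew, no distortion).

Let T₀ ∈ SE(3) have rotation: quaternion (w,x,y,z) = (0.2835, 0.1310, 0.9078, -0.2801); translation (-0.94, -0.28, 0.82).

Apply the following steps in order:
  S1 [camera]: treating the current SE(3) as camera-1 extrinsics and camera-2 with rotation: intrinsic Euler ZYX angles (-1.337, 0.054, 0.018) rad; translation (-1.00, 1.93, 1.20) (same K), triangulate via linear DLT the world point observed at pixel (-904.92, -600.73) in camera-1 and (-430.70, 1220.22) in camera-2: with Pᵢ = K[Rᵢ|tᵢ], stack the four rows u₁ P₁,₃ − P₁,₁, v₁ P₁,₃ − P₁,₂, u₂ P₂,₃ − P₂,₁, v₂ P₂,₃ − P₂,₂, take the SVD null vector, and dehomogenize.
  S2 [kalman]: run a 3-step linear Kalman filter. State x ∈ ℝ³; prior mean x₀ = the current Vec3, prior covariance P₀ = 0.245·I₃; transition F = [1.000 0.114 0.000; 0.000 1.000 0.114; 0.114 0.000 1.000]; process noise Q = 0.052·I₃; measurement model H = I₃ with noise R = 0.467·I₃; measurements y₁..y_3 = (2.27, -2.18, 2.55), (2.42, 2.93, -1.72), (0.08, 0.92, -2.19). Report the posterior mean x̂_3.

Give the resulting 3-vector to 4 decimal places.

after S1 (triangulate): (0.1779, -0.4434, 0.2591)
after S2 (kf_track): (0.9492, 0.4363, -0.3015)

result = (0.9492, 0.4363, -0.3015)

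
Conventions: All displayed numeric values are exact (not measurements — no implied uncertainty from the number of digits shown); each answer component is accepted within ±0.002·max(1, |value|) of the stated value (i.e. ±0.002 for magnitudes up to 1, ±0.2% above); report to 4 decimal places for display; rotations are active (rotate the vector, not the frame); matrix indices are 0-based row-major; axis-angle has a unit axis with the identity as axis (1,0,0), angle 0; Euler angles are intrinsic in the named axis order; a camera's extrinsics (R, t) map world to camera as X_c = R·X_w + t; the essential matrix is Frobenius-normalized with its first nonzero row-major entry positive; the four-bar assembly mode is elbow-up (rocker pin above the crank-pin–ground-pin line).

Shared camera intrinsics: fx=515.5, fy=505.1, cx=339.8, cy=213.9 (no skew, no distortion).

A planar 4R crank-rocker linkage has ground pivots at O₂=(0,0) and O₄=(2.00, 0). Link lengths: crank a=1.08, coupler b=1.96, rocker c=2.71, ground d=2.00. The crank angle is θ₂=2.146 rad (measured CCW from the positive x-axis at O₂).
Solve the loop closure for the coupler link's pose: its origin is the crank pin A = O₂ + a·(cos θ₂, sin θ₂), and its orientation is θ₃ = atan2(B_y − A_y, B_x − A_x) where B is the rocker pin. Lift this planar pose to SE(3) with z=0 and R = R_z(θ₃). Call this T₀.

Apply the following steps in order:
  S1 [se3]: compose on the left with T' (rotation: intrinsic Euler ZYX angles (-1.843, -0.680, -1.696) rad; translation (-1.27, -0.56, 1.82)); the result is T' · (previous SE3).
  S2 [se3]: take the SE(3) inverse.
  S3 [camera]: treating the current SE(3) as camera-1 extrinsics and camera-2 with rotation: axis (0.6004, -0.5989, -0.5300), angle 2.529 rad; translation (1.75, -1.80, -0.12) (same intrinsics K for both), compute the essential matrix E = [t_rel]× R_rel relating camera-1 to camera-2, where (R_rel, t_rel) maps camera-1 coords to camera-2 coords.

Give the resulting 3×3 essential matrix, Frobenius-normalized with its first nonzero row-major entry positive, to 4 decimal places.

matrix = [0.1720 -0.0955 -0.1887; 0.3268 -0.5375 0.3144; 0.3356 -0.0862 -0.5578]

source (fourbar_fk): coupler pose = R=[0.6591 -0.7520 0.0000; 0.7520 0.6591 0.0000; 0.0000 0.0000 1.0000], t=(-0.5875, 0.9062, 0.0000)
after S1 (compose_se3): R=[-0.3544 -0.0326 0.9345; -0.9203 0.1893 -0.3424; -0.1657 -0.9814 -0.0971], t=(-1.4082, -0.6341, 0.7514)
after S2 (invert_se3): R=[-0.3544 -0.9203 -0.1657; -0.0326 0.1893 -0.9814; 0.9345 -0.3424 -0.0971], t=(-0.9580, 0.8116, 1.1718)
after S3 (essential): [0.1720 -0.0955 -0.1887; 0.3268 -0.5375 0.3144; 0.3356 -0.0862 -0.5578]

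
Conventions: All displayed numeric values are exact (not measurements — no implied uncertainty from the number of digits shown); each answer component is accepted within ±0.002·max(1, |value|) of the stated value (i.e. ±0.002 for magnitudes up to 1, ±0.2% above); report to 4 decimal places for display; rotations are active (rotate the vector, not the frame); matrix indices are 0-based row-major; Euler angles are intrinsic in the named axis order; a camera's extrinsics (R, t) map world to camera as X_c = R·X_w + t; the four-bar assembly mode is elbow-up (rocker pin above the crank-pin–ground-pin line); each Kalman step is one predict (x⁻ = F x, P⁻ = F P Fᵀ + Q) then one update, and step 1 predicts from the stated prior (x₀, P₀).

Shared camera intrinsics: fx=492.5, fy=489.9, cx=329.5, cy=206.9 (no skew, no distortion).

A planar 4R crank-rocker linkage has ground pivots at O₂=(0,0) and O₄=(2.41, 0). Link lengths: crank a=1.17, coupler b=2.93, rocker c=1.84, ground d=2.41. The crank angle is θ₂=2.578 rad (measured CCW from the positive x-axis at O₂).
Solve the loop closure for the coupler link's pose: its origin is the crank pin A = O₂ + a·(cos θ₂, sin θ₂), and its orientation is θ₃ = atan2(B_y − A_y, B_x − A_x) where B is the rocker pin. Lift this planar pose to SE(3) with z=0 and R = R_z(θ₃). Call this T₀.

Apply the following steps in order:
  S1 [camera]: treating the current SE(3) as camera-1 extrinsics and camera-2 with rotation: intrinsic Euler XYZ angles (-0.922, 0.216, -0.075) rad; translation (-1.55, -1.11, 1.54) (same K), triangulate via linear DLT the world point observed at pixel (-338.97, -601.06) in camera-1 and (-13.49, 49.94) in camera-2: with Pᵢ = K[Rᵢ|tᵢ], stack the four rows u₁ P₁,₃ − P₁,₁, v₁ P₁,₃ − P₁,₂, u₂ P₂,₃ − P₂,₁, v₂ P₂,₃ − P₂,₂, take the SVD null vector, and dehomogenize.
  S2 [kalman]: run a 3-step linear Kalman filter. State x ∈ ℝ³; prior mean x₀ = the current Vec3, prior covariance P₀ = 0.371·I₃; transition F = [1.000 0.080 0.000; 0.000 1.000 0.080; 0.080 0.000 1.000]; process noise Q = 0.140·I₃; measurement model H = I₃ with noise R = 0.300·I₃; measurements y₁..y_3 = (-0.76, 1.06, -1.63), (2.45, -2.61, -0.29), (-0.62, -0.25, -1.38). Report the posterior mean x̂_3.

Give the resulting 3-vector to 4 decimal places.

result = (0.0311, -0.8616, -0.8990)

source (fourbar_fk): coupler pose = R=[0.9288 -0.3705 0.0000; 0.3705 0.9288 0.0000; 0.0000 0.0000 1.0000], t=(-0.9890, 0.6250, 0.0000)
after S1 (triangulate): (-1.2259, -1.9986, 1.0220)
after S2 (kf_track): (0.0311, -0.8616, -0.8990)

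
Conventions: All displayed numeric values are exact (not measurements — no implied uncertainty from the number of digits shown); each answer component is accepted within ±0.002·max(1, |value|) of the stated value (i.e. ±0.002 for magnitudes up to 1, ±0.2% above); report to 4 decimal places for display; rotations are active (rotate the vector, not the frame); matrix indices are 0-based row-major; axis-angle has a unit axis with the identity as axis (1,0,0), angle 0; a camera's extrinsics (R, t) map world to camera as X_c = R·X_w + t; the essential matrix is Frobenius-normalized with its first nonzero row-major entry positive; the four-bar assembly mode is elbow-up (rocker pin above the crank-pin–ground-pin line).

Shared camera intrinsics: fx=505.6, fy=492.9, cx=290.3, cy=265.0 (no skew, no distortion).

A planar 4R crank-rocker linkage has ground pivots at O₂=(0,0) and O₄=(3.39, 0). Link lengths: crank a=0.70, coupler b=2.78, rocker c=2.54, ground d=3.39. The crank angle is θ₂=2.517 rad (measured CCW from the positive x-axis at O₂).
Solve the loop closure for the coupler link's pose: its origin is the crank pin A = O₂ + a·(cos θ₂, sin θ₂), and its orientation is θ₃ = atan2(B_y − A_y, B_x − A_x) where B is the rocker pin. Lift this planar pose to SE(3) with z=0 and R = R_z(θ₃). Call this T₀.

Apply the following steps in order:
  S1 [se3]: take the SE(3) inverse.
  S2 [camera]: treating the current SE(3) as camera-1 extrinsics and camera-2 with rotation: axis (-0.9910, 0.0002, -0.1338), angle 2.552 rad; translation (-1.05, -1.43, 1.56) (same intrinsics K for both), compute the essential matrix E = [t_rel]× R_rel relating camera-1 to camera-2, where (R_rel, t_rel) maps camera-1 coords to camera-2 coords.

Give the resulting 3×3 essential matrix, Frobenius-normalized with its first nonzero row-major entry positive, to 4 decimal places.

source (fourbar_fk): coupler pose = R=[0.8345 -0.5511 0.0000; 0.5511 0.8345 0.0000; 0.0000 0.0000 1.0000], t=(-0.5678, 0.4093, 0.0000)
after S1 (invert_se3): R=[0.8345 0.5511 0.0000; -0.5511 0.8345 0.0000; 0.0000 0.0000 1.0000], t=(0.2483, -0.6545, 0.0000)
after S2 (essential): [0.2150 0.4870 0.1941; 0.2308 -0.4031 -0.2593; 0.6151 0.0565 -0.1199]

matrix = [0.2150 0.4870 0.1941; 0.2308 -0.4031 -0.2593; 0.6151 0.0565 -0.1199]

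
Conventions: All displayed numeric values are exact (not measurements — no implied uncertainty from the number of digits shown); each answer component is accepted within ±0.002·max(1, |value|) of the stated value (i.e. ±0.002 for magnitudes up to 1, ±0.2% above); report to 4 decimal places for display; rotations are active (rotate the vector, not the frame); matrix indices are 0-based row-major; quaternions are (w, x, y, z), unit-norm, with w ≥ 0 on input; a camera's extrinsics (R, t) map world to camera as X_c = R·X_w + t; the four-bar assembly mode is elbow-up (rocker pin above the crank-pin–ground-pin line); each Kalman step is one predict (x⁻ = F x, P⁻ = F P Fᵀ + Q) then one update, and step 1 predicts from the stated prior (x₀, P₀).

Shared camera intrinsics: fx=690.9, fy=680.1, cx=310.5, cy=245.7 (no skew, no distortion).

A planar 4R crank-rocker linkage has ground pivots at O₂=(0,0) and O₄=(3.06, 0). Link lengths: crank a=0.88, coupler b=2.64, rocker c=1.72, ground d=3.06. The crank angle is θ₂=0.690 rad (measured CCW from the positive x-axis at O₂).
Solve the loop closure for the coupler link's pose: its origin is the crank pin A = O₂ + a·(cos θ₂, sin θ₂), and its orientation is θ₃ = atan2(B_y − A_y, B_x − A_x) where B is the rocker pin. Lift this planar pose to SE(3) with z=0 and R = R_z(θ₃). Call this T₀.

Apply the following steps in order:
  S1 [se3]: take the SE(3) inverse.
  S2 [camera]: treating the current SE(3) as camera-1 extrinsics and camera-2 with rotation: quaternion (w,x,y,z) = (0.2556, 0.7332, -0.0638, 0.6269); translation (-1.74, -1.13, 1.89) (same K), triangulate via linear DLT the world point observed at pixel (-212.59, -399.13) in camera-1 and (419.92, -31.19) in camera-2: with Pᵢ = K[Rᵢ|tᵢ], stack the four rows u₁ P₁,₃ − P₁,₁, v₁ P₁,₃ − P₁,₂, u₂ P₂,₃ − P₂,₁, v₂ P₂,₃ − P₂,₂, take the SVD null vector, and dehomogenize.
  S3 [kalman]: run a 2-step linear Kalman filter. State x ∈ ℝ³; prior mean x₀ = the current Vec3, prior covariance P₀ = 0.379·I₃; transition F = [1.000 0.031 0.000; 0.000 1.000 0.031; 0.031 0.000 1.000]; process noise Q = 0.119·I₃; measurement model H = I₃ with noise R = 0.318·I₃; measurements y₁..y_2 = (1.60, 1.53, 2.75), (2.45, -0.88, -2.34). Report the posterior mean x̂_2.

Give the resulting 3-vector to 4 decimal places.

result = (1.7316, -0.1912, 0.0244)

source (fourbar_fk): coupler pose = R=[0.8983 -0.4393 0.0000; 0.4393 0.8983 0.0000; 0.0000 0.0000 1.0000], t=(0.6787, 0.5602, 0.0000)
after S1 (invert_se3): R=[0.8983 0.4393 0.0000; -0.4393 0.8983 0.0000; 0.0000 0.0000 1.0000], t=(-0.8558, -0.2050, 0.0000)
after S2 (triangulate): (0.2624, -1.3103, 1.5793)
after S3 (kf_track): (1.7316, -0.1912, 0.0244)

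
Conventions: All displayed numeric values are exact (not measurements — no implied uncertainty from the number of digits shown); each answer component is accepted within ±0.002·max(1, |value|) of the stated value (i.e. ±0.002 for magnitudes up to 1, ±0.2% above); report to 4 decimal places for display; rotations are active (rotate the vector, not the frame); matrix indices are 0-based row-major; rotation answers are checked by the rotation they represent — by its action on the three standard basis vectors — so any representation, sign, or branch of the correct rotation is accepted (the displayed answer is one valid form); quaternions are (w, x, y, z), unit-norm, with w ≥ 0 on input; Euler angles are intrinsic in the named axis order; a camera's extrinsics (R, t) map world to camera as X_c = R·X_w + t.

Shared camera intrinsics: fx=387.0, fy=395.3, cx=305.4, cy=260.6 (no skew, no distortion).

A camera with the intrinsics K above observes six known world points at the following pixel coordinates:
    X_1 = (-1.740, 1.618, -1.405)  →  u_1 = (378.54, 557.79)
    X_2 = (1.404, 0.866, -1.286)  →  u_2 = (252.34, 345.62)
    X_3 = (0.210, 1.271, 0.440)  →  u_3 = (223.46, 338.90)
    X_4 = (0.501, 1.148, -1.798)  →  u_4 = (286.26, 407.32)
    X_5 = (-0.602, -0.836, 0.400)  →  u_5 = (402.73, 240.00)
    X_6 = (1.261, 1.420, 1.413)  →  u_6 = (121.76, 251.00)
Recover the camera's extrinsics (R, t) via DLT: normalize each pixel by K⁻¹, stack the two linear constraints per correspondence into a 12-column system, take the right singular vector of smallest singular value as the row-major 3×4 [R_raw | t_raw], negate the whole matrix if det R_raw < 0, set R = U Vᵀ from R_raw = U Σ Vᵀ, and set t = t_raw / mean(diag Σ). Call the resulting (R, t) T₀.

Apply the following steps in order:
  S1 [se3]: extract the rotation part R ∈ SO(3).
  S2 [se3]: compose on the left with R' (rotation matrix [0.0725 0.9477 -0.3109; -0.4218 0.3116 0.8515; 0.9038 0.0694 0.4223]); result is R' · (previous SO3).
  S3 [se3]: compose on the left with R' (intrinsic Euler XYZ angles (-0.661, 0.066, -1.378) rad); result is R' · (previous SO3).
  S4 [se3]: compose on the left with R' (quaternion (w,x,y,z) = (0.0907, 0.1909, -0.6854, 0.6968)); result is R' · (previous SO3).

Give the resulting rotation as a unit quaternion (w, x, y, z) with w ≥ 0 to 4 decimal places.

rotation (quat) = (0.2323, 0.2444, 0.7404, 0.5814)

source (pnp_recover): camera pose = R=[-0.6614 -0.6815 -0.3131; -0.3393 0.6442 -0.6854; 0.6689 -0.3471 -0.6574], t=(0.2600, 0.3800, 4.7598)
after S1 (rot_of_se3): [-0.6614 -0.6815 -0.3131; -0.3393 0.6442 -0.6854; 0.6689 -0.3471 -0.6574]
after S2 (compose_so3): [-0.5775 0.6690 -0.4679; 0.7428 0.1927 -0.6412; -0.3389 -0.7178 -0.6082]
after S3 (compose_so3): [0.5947 0.2693 -0.7575; 0.3271 -0.9418 -0.0779; -0.7344 -0.2015 -0.6481]
after S4 (compose_so3): [-0.7726 0.0917 0.6283; 0.6321 0.2044 0.7474; -0.0599 0.9746 -0.2159]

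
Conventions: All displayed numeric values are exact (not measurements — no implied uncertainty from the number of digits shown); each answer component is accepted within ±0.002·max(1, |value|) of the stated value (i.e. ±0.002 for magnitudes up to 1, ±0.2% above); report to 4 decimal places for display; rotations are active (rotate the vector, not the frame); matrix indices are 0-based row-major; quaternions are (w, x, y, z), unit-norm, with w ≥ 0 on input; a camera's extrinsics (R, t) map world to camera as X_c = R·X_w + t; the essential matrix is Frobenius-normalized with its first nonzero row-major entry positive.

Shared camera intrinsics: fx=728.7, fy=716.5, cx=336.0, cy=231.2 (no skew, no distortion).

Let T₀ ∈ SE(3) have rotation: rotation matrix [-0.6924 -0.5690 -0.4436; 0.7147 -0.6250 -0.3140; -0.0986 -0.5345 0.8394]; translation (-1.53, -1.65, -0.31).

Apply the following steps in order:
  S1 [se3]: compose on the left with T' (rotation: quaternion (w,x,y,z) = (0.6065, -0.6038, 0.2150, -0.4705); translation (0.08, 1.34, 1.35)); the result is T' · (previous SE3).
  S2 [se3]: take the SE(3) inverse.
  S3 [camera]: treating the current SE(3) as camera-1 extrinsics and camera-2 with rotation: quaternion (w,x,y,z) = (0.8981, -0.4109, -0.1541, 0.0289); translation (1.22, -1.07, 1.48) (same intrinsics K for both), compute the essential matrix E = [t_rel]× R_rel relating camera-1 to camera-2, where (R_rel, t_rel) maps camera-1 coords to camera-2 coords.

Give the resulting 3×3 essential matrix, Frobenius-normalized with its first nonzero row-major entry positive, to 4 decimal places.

after S1 (compose_se3): R=[-0.1813 -0.9020 0.3920; 0.3999 0.2965 0.8673; -0.8985 0.3139 0.3069], t=(-1.4014, 2.7297, 2.3667)
after S2 (invert_se3): R=[-0.1813 0.3999 -0.8985; -0.9020 0.2965 0.3139; 0.3920 0.8673 0.3069], t=(0.7809, -2.8164, -2.5444)
after S3 (essential): [0.5256 0.2130 0.3793; 0.1461 0.1988 0.0108; 0.0058 -0.5670 0.3899]

matrix = [0.5256 0.2130 0.3793; 0.1461 0.1988 0.0108; 0.0058 -0.5670 0.3899]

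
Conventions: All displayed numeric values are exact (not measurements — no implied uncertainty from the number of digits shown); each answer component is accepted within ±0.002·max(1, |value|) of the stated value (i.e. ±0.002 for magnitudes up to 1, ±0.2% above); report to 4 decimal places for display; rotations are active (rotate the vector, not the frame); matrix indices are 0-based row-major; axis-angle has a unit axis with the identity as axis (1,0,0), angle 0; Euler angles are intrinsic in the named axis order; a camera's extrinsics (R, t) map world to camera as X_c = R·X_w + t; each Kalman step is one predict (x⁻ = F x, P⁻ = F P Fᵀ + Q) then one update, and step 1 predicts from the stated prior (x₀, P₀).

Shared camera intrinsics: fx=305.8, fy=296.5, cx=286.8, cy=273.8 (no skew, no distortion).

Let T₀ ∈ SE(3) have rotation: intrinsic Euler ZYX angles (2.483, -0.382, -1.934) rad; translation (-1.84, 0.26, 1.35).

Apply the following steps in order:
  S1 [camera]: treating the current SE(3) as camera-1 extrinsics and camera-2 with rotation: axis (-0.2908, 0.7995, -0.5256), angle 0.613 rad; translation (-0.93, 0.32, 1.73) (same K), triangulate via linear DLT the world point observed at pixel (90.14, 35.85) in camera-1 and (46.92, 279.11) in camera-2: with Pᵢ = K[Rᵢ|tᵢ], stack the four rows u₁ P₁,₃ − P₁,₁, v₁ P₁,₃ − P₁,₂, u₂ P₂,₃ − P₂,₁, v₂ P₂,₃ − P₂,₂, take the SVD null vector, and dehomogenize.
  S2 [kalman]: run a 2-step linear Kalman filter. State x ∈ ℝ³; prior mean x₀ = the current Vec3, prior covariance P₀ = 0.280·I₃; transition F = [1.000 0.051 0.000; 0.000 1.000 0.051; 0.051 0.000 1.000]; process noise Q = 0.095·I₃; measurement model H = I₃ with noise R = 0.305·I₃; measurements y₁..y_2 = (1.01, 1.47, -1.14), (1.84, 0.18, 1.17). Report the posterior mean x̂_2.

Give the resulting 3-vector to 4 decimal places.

after S1 (triangulate): (-1.4360, -0.8468, 0.2918)
after S2 (kf_track): (0.8279, 0.3487, 0.2964)

result = (0.8279, 0.3487, 0.2964)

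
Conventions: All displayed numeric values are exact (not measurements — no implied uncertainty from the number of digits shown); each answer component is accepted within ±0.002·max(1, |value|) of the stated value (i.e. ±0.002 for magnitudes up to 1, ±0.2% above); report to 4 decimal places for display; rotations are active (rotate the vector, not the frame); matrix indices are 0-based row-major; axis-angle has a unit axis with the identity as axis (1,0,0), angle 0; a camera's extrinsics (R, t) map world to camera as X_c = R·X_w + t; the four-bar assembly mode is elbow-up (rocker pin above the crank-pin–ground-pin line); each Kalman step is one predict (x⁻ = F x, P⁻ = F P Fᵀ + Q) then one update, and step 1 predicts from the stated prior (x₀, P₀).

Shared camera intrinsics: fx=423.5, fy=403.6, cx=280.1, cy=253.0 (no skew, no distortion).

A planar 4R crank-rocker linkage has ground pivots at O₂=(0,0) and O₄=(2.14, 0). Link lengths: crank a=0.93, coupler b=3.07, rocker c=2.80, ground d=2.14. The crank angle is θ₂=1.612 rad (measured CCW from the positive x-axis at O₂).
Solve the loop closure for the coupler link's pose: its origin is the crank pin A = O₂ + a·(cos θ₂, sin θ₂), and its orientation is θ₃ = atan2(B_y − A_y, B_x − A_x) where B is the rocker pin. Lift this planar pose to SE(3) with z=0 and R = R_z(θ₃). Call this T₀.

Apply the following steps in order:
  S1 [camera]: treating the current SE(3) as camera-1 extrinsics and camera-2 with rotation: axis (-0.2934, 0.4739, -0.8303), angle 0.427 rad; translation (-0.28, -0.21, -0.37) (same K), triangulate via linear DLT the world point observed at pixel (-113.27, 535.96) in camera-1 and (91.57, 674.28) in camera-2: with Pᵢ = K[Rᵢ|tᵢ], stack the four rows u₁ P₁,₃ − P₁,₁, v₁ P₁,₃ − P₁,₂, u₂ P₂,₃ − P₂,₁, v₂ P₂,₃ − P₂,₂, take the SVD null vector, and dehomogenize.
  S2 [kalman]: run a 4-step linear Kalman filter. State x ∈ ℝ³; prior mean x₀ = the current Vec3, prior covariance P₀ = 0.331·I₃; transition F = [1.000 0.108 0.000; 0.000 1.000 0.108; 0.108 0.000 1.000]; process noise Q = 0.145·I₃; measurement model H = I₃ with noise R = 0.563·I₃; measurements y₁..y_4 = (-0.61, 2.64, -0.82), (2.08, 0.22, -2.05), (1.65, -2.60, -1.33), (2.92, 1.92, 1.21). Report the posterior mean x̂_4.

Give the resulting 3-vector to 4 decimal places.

source (fourbar_fk): coupler pose = R=[0.7960 -0.6053 0.0000; 0.6053 0.7960 0.0000; 0.0000 0.0000 1.0000], t=(-0.0383, 0.9292, 0.0000)
after S1 (triangulate): (-1.0381, 1.0371, 1.6067)
after S2 (kf_track): (1.7878, 0.5817, 0.0860)

result = (1.7878, 0.5817, 0.0860)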